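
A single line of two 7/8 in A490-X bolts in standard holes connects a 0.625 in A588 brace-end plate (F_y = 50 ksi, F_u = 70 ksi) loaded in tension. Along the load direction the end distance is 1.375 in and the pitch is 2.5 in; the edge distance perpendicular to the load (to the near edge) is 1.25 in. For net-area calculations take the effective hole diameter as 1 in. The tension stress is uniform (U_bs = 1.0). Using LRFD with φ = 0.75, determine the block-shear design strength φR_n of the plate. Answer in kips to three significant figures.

71.4 kips

Shear plane L_v = 1.375 + 1·2.5 = 3.875 in; A_gv = 3.875 × 0.625 = 2.422 in².
A_nv = (3.875 − 1.5·1) × 0.625 = 1.484 in².
A_nt = (1.25 − 0.5·1) × 0.625 = 0.4688 in².
0.6 F_u A_nv = 62.34 kips; 0.6 F_y A_gv = 72.66 kips → shear rupture governs the shear term.
R_n = 62.34 + 1.0 × 70 × 0.4688 = 95.16 kips.
Design strength φR_n = 0.75 × 95.16 = 71.4 kips.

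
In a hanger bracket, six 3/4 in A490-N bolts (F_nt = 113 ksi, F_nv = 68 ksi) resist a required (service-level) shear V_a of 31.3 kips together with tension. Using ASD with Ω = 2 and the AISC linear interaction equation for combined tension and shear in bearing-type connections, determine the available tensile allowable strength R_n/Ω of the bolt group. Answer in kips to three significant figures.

A_b = π·0.75²/4 = 0.4418 in²; f_rv = 31.3 / (6 × 0.4418) = 11.81 ksi.
F'_nt = 1.3 F_nt − (Ω F_nt / F_nv) f_rv = 1.3·113 − (2·113/68)·11.81 = 107.7 ksi, capped at F_nt → F'_nt = 107.7 ksi.
R_n = F'_nt · A_b · n = 107.7 × 0.4418 × 6 = 285.4 kips.
Allowable strength R_n/Ω = 285.4 / 2 = 143 kips.

143 kips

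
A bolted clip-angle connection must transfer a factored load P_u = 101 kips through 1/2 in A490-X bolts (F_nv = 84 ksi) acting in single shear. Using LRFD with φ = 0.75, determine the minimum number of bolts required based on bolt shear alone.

A_b = π·0.5²/4 = 0.1963 in².
Per-bolt design strength φR_n = 0.75 × 84 × 0.1963 × 1 = 12.37 kips.
n ≥ 101 / 12.37 = 8.165 → use 9 bolts.

9 bolts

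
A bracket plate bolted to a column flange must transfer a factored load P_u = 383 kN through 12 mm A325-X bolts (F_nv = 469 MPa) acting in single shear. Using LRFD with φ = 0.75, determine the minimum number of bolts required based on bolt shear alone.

10 bolts

A_b = π·12²/4 = 113.1 mm².
Per-bolt design strength φR_n = 0.75 × 469 × 113.1 × 1 / 1000 = 39.78 kN.
n ≥ 383 / 39.78 = 9.627 → use 10 bolts.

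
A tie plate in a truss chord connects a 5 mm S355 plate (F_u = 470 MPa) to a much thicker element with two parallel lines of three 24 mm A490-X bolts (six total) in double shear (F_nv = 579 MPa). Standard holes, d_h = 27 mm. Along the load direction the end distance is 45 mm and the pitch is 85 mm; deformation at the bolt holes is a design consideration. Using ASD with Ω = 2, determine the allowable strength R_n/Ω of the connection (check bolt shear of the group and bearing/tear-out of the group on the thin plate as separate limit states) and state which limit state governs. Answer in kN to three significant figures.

360 kN (bearing governs)

Bolt shear: A_b = π·24²/4 = 452.4 mm²; R_n = 579 × 452.4 × 6 × 2 / 1000 = 3143 kN → 3143 / 2 = 1570 kN.
Bearing (1.2 l_c t F_u ≤ 2.4 d t F_u): upper limit = 2.4·24·5·470 / 1000 = 135.4 kN.
  Edge l_c = 45 − 27/2 = 31.5 → r_n = 88.83 kN; interior l_c = 85 − 27 = 58 → r_n = 135.4 kN.
  R_n,bearing = 2·88.83 + 4·135.4 = 719.1 kN → 719.1 / 2 = 360 kN.
Bearing governs: 360 kN.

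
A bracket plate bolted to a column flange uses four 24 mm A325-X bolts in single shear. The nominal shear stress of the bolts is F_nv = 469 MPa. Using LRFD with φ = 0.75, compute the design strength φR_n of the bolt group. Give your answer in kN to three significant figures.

637 kN

A_b = π × 24² / 4 = 452.4 mm².
R_n = F_nv · A_b · n · n_s = 469 × 452.4 × 4 × 1 / 1000 = 848.7 kN.
Design strength φR_n = 0.75 × 848.7 = 637 kN.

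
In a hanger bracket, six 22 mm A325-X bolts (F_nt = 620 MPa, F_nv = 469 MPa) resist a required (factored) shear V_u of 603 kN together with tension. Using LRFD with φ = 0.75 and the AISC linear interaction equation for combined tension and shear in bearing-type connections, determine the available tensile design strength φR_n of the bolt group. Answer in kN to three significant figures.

582 kN

A_b = π·22²/4 = 380.1 mm²; f_rv = 603 × 1000 / (6 × 380.1) = 264.4 MPa.
F'_nt = 1.3 F_nt − (F_nt / φF_nv) f_rv = 1.3·620 − (620/(0.75·469))·264.4 = 340 MPa, capped at F_nt → F'_nt = 340 MPa.
R_n = F'_nt · A_b · n = 340 × 380.1 × 6 / 1000 = 775.5 kN.
Design strength φR_n = 0.75 × 775.5 = 582 kN.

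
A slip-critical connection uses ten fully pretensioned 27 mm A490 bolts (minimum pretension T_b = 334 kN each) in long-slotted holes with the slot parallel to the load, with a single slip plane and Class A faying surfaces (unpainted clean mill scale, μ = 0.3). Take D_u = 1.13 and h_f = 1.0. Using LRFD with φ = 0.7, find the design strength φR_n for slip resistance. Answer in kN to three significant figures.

793 kN

R_n = μ · D_u · h_f · T_b · n_s · n_b = 0.3 × 1.13 × 1.0 × 334 × 1 × 10 = 1132 kN.
Design strength φR_n = 0.7 × 1132 = 793 kN.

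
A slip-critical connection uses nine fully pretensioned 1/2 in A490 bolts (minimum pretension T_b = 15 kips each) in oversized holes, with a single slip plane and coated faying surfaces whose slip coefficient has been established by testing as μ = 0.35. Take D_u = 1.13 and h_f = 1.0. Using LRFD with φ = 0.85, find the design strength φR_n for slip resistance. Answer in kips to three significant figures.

R_n = μ · D_u · h_f · T_b · n_s · n_b = 0.35 × 1.13 × 1.0 × 15 × 1 × 9 = 53.39 kips.
Design strength φR_n = 0.85 × 53.39 = 45.4 kips.

45.4 kips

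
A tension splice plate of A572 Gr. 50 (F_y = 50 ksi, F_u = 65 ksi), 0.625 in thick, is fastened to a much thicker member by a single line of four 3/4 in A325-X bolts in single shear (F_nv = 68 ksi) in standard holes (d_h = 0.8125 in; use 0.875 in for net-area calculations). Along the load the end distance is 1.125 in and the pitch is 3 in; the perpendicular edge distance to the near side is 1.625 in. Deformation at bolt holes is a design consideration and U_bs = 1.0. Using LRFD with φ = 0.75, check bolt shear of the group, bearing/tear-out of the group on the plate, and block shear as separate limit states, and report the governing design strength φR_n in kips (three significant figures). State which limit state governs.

90.1 kips (bolt shear governs)

Bolt shear: A_b = π·0.75²/4 = 0.4418 in²; R_n = 68 × 0.4418 × 4 × 1 = 120.2 kips → 0.75 × 120.2 = 90.1 kips.
Bearing: edge l_c = 0.7188, r_n = 35.04 kips; interior l_c = 2.188, r_n = 73.12 kips; R_n = 35.04 + 3·73.12 = 254.4 kips → 191 kips.
Block shear: A_gv = 6.328, A_nv = 4.414, A_nt = 0.7422 in²; R_n = min(0.6F_uA_nv, 0.6F_yA_gv) + U_bs·F_u·A_nt = 220.4 kips → 165 kips.
Bolt shear governs: 90.1 kips.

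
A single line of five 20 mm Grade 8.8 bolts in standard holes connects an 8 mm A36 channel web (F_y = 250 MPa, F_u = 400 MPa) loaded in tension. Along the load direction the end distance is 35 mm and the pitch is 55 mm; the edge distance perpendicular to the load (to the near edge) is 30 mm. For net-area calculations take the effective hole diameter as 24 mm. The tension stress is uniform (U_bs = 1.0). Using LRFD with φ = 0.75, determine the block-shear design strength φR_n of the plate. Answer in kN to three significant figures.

255 kN

Shear plane L_v = 35 + 4·55 = 255 mm; A_gv = 255 × 8 = 2040 mm².
A_nv = (255 − 4.5·24) × 8 = 1176 mm².
A_nt = (30 − 0.5·24) × 8 = 144 mm².
0.6 F_u A_nv = 282.2 kN; 0.6 F_y A_gv = 306 kN → shear rupture governs the shear term.
R_n = 282.2 + 1.0 × 400 × 144 / 1000 = 339.8 kN.
Design strength φR_n = 0.75 × 339.8 = 255 kN.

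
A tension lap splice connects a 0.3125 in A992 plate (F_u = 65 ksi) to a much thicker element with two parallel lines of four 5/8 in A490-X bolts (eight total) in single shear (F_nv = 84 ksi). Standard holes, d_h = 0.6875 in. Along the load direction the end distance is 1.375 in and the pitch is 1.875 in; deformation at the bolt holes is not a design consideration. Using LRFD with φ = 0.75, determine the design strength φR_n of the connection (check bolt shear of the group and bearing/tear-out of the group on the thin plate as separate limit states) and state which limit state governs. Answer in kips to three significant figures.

Bolt shear: A_b = π·0.625²/4 = 0.3068 in²; R_n = 84 × 0.3068 × 8 × 1 = 206.2 kips → 0.75 × 206.2 = 155 kips.
Bearing (1.5 l_c t F_u ≤ 3.0 d t F_u): upper limit = 3.0·0.625·0.3125·65 = 38.09 kips.
  Edge l_c = 1.375 − 0.6875/2 = 1.031 → r_n = 31.42 kips; interior l_c = 1.875 − 0.6875 = 1.188 → r_n = 36.18 kips.
  R_n,bearing = 2·31.42 + 6·36.18 = 279.9 kips → 0.75 × 279.9 = 210 kips.
Bolt shear governs: 155 kips.

155 kips (bolt shear governs)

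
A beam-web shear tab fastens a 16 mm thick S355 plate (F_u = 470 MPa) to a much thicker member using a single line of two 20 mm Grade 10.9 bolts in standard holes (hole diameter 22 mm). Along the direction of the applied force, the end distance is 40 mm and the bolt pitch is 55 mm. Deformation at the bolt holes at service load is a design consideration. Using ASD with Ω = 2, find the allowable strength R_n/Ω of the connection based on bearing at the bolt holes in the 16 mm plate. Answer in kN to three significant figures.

280 kN

Per bolt r_n = 1.2 l_c t F_u ≤ 2.4 d t F_u; upper limit = 2.4 × 20 × 16 × 470 / 1000 = 361 kN.
Edge bolt: l_c = 40 − 22/2 = 29 mm → 1.2 × 29 × 16 × 470 / 1000 = 261.7 → r_n = 261.7 kN.
Interior bolts: l_c = 55 − 22 = 33 mm → 1.2 × 33 × 16 × 470 / 1000 = 297.8 → r_n = 297.8 kN.
R_n = 1 × 261.7 + 1 × 297.8 = 559.5 kN.
Allowable strength R_n/Ω = 559.5 / 2 = 280 kN.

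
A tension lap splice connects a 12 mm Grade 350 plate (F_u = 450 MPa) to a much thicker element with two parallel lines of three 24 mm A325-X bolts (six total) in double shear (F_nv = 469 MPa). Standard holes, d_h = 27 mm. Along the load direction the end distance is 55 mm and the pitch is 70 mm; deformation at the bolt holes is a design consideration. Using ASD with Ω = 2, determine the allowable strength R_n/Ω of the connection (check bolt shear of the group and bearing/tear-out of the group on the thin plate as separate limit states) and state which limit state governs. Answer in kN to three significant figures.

826 kN (bearing governs)

Bolt shear: A_b = π·24²/4 = 452.4 mm²; R_n = 469 × 452.4 × 6 × 2 / 1000 = 2546 kN → 2546 / 2 = 1270 kN.
Bearing (1.2 l_c t F_u ≤ 2.4 d t F_u): upper limit = 2.4·24·12·450 / 1000 = 311 kN.
  Edge l_c = 55 − 27/2 = 41.5 → r_n = 268.9 kN; interior l_c = 70 − 27 = 43 → r_n = 278.6 kN.
  R_n,bearing = 2·268.9 + 4·278.6 = 1652 kN → 1652 / 2 = 826 kN.
Bearing governs: 826 kN.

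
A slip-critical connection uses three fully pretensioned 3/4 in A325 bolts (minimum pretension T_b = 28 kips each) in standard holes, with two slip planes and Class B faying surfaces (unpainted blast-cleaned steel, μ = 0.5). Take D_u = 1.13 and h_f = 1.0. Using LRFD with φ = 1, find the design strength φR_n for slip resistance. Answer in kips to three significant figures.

94.9 kips

R_n = μ · D_u · h_f · T_b · n_s · n_b = 0.5 × 1.13 × 1.0 × 28 × 2 × 3 = 94.92 kips.
Design strength φR_n = 1 × 94.92 = 94.9 kips.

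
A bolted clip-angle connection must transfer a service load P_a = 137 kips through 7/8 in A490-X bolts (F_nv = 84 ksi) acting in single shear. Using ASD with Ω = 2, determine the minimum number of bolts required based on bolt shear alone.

6 bolts

A_b = π·0.875²/4 = 0.6013 in².
Per-bolt allowable strength R_n/Ω = 84 × 0.6013 × 1 / 2 = 25.26 kips.
n ≥ 137 / 25.26 = 5.425 → use 6 bolts.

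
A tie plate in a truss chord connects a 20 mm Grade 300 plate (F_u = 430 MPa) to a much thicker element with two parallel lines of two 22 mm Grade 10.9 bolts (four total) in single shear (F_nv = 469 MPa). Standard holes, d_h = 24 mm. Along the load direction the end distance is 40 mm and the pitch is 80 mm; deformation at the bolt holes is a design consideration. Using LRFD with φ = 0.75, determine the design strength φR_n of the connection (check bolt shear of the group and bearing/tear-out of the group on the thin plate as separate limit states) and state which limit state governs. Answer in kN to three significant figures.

Bolt shear: A_b = π·22²/4 = 380.1 mm²; R_n = 469 × 380.1 × 4 × 1 / 1000 = 713.1 kN → 0.75 × 713.1 = 535 kN.
Bearing (1.2 l_c t F_u ≤ 2.4 d t F_u): upper limit = 2.4·22·20·430 / 1000 = 454.1 kN.
  Edge l_c = 40 − 24/2 = 28 → r_n = 289 kN; interior l_c = 80 − 24 = 56 → r_n = 454.1 kN.
  R_n,bearing = 2·289 + 2·454.1 = 1486 kN → 0.75 × 1486 = 1110 kN.
Bolt shear governs: 535 kN.

535 kN (bolt shear governs)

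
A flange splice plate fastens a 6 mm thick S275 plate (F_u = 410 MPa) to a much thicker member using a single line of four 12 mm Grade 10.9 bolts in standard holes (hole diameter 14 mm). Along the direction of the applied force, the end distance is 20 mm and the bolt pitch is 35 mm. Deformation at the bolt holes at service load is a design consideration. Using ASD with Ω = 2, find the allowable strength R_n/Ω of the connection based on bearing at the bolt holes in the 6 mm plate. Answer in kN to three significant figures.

Per bolt r_n = 1.2 l_c t F_u ≤ 2.4 d t F_u; upper limit = 2.4 × 12 × 6 × 410 / 1000 = 70.85 kN.
Edge bolt: l_c = 20 − 14/2 = 13 mm → 1.2 × 13 × 6 × 410 / 1000 = 38.38 → r_n = 38.38 kN.
Interior bolts: l_c = 35 − 14 = 21 mm → 1.2 × 21 × 6 × 410 / 1000 = 61.99 → r_n = 61.99 kN.
R_n = 1 × 38.38 + 3 × 61.99 = 224.4 kN.
Allowable strength R_n/Ω = 224.4 / 2 = 112 kN.

112 kN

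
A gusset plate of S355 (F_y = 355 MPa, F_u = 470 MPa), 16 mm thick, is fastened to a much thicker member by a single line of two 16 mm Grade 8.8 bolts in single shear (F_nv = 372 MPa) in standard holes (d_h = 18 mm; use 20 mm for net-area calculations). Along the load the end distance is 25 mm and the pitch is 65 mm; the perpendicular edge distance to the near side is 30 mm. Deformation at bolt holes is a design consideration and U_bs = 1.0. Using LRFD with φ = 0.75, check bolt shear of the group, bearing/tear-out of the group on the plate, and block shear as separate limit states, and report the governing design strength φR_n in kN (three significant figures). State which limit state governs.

Bolt shear: A_b = π·16²/4 = 201.1 mm²; R_n = 372 × 201.1 × 2 × 1 / 1000 = 149.6 kN → 0.75 × 149.6 = 112 kN.
Bearing: edge l_c = 16, r_n = 144.4 kN; interior l_c = 47, r_n = 288.8 kN; R_n = 144.4 + 1·288.8 = 433.2 kN → 325 kN.
Block shear: A_gv = 1440, A_nv = 960, A_nt = 320 mm²; R_n = min(0.6F_uA_nv, 0.6F_yA_gv) + U_bs·F_u·A_nt = 421.1 kN → 316 kN.
Bolt shear governs: 112 kN.

112 kN (bolt shear governs)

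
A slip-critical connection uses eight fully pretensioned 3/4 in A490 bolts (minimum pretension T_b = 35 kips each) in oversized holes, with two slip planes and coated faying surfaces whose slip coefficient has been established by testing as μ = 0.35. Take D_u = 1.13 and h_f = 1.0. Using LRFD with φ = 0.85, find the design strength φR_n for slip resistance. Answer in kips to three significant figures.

188 kips

R_n = μ · D_u · h_f · T_b · n_s · n_b = 0.35 × 1.13 × 1.0 × 35 × 2 × 8 = 221.5 kips.
Design strength φR_n = 0.85 × 221.5 = 188 kips.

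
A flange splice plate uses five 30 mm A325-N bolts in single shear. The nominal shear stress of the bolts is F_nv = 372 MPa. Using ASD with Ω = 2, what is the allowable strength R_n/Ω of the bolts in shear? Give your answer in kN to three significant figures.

657 kN

A_b = π × 30² / 4 = 706.9 mm².
R_n = F_nv · A_b · n · n_s = 372 × 706.9 × 5 × 1 / 1000 = 1315 kN.
Allowable strength R_n/Ω = 1315 / 2 = 657 kN.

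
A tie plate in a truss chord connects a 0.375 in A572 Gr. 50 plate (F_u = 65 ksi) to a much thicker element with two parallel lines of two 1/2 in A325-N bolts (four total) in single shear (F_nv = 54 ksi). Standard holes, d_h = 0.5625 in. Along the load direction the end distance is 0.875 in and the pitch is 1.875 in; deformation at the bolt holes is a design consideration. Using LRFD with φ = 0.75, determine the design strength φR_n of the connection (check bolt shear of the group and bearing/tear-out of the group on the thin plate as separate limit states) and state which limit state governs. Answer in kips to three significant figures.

31.8 kips (bolt shear governs)

Bolt shear: A_b = π·0.5²/4 = 0.1963 in²; R_n = 54 × 0.1963 × 4 × 1 = 42.41 kips → 0.75 × 42.41 = 31.8 kips.
Bearing (1.2 l_c t F_u ≤ 2.4 d t F_u): upper limit = 2.4·0.5·0.375·65 = 29.25 kips.
  Edge l_c = 0.875 − 0.5625/2 = 0.5938 → r_n = 17.37 kips; interior l_c = 1.875 − 0.5625 = 1.312 → r_n = 29.25 kips.
  R_n,bearing = 2·17.37 + 2·29.25 = 93.23 kips → 0.75 × 93.23 = 69.9 kips.
Bolt shear governs: 31.8 kips.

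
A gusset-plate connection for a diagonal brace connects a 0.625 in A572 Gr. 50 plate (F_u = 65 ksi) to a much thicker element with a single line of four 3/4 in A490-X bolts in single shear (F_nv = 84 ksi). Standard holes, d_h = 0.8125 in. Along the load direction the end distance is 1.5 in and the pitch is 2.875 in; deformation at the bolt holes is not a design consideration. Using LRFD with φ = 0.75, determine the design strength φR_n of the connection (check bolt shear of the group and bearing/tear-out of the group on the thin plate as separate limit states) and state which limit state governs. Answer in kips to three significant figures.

Bolt shear: A_b = π·0.75²/4 = 0.4418 in²; R_n = 84 × 0.4418 × 4 × 1 = 148.4 kips → 0.75 × 148.4 = 111 kips.
Bearing (1.5 l_c t F_u ≤ 3.0 d t F_u): upper limit = 3.0·0.75·0.625·65 = 91.41 kips.
  Edge l_c = 1.5 − 0.8125/2 = 1.094 → r_n = 66.65 kips; interior l_c = 2.875 − 0.8125 = 2.062 → r_n = 91.41 kips.
  R_n,bearing = 1·66.65 + 3·91.41 = 340.9 kips → 0.75 × 340.9 = 256 kips.
Bolt shear governs: 111 kips.

111 kips (bolt shear governs)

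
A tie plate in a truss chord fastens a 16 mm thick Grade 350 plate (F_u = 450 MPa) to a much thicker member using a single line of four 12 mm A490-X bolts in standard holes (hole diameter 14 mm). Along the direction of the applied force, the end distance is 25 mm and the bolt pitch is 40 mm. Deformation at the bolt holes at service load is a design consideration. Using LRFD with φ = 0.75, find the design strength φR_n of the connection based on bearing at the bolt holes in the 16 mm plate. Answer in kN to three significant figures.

583 kN

Per bolt r_n = 1.2 l_c t F_u ≤ 2.4 d t F_u; upper limit = 2.4 × 12 × 16 × 450 / 1000 = 207.4 kN.
Edge bolt: l_c = 25 − 14/2 = 18 mm → 1.2 × 18 × 16 × 450 / 1000 = 155.5 → r_n = 155.5 kN.
Interior bolts: l_c = 40 − 14 = 26 mm → 1.2 × 26 × 16 × 450 / 1000 = 224.6 → r_n = 207.4 kN.
R_n = 1 × 155.5 + 3 × 207.4 = 777.6 kN.
Design strength φR_n = 0.75 × 777.6 = 583 kN.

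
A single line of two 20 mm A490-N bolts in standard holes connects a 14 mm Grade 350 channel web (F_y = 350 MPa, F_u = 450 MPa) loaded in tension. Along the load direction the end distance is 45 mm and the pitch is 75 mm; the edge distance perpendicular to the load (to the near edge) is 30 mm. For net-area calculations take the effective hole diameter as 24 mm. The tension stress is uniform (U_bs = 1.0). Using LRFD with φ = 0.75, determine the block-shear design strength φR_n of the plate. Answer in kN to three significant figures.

Shear plane L_v = 45 + 1·75 = 120 mm; A_gv = 120 × 14 = 1680 mm².
A_nv = (120 − 1.5·24) × 14 = 1176 mm².
A_nt = (30 − 0.5·24) × 14 = 252 mm².
0.6 F_u A_nv = 317.5 kN; 0.6 F_y A_gv = 352.8 kN → shear rupture governs the shear term.
R_n = 317.5 + 1.0 × 450 × 252 / 1000 = 430.9 kN.
Design strength φR_n = 0.75 × 430.9 = 323 kN.

323 kN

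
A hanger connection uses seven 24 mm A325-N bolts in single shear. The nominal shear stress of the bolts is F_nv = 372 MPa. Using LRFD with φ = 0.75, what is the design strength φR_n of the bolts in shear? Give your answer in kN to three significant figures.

A_b = π × 24² / 4 = 452.4 mm².
R_n = F_nv · A_b · n · n_s = 372 × 452.4 × 7 × 1 / 1000 = 1178 kN.
Design strength φR_n = 0.75 × 1178 = 884 kN.

884 kN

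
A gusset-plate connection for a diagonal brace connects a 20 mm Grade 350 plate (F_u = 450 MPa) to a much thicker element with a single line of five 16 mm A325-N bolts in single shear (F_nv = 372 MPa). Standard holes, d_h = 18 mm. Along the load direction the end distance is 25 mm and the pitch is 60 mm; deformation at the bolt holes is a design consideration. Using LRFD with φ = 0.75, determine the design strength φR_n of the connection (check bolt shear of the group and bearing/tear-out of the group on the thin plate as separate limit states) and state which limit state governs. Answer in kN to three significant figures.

280 kN (bolt shear governs)

Bolt shear: A_b = π·16²/4 = 201.1 mm²; R_n = 372 × 201.1 × 5 × 1 / 1000 = 374 kN → 0.75 × 374 = 280 kN.
Bearing (1.2 l_c t F_u ≤ 2.4 d t F_u): upper limit = 2.4·16·20·450 / 1000 = 345.6 kN.
  Edge l_c = 25 − 18/2 = 16 → r_n = 172.8 kN; interior l_c = 60 − 18 = 42 → r_n = 345.6 kN.
  R_n,bearing = 1·172.8 + 4·345.6 = 1555 kN → 0.75 × 1555 = 1170 kN.
Bolt shear governs: 280 kN.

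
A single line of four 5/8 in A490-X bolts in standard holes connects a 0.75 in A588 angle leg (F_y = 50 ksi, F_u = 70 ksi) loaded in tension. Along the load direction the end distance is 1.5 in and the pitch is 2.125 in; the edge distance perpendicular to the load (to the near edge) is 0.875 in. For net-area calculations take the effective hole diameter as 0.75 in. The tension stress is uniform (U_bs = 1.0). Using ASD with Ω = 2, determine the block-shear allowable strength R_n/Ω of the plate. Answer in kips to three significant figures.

Shear plane L_v = 1.5 + 3·2.125 = 7.875 in; A_gv = 7.875 × 0.75 = 5.906 in².
A_nv = (7.875 − 3.5·0.75) × 0.75 = 3.938 in².
A_nt = (0.875 − 0.5·0.75) × 0.75 = 0.375 in².
0.6 F_u A_nv = 165.4 kips; 0.6 F_y A_gv = 177.2 kips → shear rupture governs the shear term.
R_n = 165.4 + 1.0 × 70 × 0.375 = 191.6 kips.
Allowable strength R_n/Ω = 191.6 / 2 = 95.8 kips.

95.8 kips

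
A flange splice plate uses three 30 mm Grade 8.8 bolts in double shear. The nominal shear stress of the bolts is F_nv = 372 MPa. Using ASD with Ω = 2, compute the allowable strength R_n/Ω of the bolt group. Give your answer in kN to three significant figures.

789 kN

A_b = π × 30² / 4 = 706.9 mm².
R_n = F_nv · A_b · n · n_s = 372 × 706.9 × 3 × 2 / 1000 = 1578 kN.
Allowable strength R_n/Ω = 1578 / 2 = 789 kN.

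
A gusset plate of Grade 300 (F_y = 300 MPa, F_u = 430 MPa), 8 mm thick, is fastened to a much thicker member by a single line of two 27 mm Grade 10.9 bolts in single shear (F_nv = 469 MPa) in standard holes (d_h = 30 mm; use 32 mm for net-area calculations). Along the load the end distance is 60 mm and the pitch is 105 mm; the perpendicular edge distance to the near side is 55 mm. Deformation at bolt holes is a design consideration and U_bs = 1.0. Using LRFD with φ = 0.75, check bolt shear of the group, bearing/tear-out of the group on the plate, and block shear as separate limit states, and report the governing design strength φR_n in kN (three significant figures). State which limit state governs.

Bolt shear: A_b = π·27²/4 = 572.6 mm²; R_n = 469 × 572.6 × 2 × 1 / 1000 = 537.1 kN → 0.75 × 537.1 = 403 kN.
Bearing: edge l_c = 45, r_n = 185.8 kN; interior l_c = 75, r_n = 222.9 kN; R_n = 185.8 + 1·222.9 = 408.7 kN → 307 kN.
Block shear: A_gv = 1320, A_nv = 936, A_nt = 312 mm²; R_n = min(0.6F_uA_nv, 0.6F_yA_gv) + U_bs·F_u·A_nt = 371.8 kN → 279 kN.
Block shear governs: 279 kN.

279 kN (block shear governs)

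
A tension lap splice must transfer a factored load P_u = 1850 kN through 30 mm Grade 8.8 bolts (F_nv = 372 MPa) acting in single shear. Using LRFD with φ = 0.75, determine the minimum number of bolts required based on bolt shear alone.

10 bolts

A_b = π·30²/4 = 706.9 mm².
Per-bolt design strength φR_n = 0.75 × 372 × 706.9 × 1 / 1000 = 197.2 kN.
n ≥ 1850 / 197.2 = 9.381 → use 10 bolts.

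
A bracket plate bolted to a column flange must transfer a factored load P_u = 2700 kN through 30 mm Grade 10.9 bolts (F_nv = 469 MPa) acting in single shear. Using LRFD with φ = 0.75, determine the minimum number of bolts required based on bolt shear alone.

A_b = π·30²/4 = 706.9 mm².
Per-bolt design strength φR_n = 0.75 × 469 × 706.9 × 1 / 1000 = 248.6 kN.
n ≥ 2700 / 248.6 = 10.86 → use 11 bolts.

11 bolts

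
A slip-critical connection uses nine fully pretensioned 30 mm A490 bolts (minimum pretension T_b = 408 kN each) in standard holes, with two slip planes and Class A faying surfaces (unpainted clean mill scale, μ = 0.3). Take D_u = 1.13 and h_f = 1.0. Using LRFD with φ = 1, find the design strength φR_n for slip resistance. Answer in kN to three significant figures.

R_n = μ · D_u · h_f · T_b · n_s · n_b = 0.3 × 1.13 × 1.0 × 408 × 2 × 9 = 2490 kN.
Design strength φR_n = 1 × 2490 = 2490 kN.

2490 kN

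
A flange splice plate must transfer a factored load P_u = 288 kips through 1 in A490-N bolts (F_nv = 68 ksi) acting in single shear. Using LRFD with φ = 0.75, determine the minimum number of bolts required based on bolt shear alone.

A_b = π·1²/4 = 0.7854 in².
Per-bolt design strength φR_n = 0.75 × 68 × 0.7854 × 1 = 40.06 kips.
n ≥ 288 / 40.06 = 7.19 → use 8 bolts.

8 bolts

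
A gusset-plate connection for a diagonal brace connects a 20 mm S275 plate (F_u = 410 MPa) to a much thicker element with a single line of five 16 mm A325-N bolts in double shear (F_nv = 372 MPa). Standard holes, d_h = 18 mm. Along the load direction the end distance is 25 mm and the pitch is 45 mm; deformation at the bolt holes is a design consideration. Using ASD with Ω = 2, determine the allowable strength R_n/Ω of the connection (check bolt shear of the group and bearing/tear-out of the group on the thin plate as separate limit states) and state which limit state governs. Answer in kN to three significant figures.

Bolt shear: A_b = π·16²/4 = 201.1 mm²; R_n = 372 × 201.1 × 5 × 2 / 1000 = 748 kN → 748 / 2 = 374 kN.
Bearing (1.2 l_c t F_u ≤ 2.4 d t F_u): upper limit = 2.4·16·20·410 / 1000 = 314.9 kN.
  Edge l_c = 25 − 18/2 = 16 → r_n = 157.4 kN; interior l_c = 45 − 18 = 27 → r_n = 265.7 kN.
  R_n,bearing = 1·157.4 + 4·265.7 = 1220 kN → 1220 / 2 = 610 kN.
Bolt shear governs: 374 kN.

374 kN (bolt shear governs)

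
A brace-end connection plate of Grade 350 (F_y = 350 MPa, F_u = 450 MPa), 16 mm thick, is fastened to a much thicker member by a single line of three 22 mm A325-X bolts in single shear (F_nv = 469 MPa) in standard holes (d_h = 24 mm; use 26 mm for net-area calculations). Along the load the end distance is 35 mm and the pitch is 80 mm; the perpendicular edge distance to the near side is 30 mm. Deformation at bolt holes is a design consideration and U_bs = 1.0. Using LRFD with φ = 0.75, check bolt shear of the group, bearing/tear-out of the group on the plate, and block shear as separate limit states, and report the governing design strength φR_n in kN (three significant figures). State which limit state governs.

Bolt shear: A_b = π·22²/4 = 380.1 mm²; R_n = 469 × 380.1 × 3 × 1 / 1000 = 534.8 kN → 0.75 × 534.8 = 401 kN.
Bearing: edge l_c = 23, r_n = 198.7 kN; interior l_c = 56, r_n = 380.2 kN; R_n = 198.7 + 2·380.2 = 959 kN → 719 kN.
Block shear: A_gv = 3120, A_nv = 2080, A_nt = 272 mm²; R_n = min(0.6F_uA_nv, 0.6F_yA_gv) + U_bs·F_u·A_nt = 684 kN → 513 kN.
Bolt shear governs: 401 kN.

401 kN (bolt shear governs)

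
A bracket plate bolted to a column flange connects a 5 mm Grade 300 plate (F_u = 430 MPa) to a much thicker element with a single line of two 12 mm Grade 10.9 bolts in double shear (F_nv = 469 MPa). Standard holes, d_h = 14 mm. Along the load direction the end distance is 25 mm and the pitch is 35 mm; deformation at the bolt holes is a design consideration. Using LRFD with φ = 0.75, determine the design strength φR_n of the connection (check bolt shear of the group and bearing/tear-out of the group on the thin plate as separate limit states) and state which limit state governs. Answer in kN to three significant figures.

Bolt shear: A_b = π·12²/4 = 113.1 mm²; R_n = 469 × 113.1 × 2 × 2 / 1000 = 212.2 kN → 0.75 × 212.2 = 159 kN.
Bearing (1.2 l_c t F_u ≤ 2.4 d t F_u): upper limit = 2.4·12·5·430 / 1000 = 61.92 kN.
  Edge l_c = 25 − 14/2 = 18 → r_n = 46.44 kN; interior l_c = 35 − 14 = 21 → r_n = 54.18 kN.
  R_n,bearing = 1·46.44 + 1·54.18 = 100.6 kN → 0.75 × 100.6 = 75.5 kN.
Bearing governs: 75.5 kN.

75.5 kN (bearing governs)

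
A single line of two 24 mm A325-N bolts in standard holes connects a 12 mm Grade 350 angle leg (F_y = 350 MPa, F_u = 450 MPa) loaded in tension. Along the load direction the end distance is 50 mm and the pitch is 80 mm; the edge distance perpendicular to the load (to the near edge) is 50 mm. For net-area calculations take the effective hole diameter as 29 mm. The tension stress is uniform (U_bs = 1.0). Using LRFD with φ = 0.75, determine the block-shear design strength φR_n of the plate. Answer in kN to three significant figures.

Shear plane L_v = 50 + 1·80 = 130 mm; A_gv = 130 × 12 = 1560 mm².
A_nv = (130 − 1.5·29) × 12 = 1038 mm².
A_nt = (50 − 0.5·29) × 12 = 426 mm².
0.6 F_u A_nv = 280.3 kN; 0.6 F_y A_gv = 327.6 kN → shear rupture governs the shear term.
R_n = 280.3 + 1.0 × 450 × 426 / 1000 = 472 kN.
Design strength φR_n = 0.75 × 472 = 354 kN.

354 kN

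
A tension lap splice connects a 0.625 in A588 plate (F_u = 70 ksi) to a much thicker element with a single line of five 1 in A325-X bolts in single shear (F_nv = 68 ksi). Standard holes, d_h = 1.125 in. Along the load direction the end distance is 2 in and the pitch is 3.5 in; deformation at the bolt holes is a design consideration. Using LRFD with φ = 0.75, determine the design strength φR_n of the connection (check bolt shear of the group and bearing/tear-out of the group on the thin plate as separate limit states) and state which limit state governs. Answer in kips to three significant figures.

200 kips (bolt shear governs)

Bolt shear: A_b = π·1²/4 = 0.7854 in²; R_n = 68 × 0.7854 × 5 × 1 = 267 kips → 0.75 × 267 = 200 kips.
Bearing (1.2 l_c t F_u ≤ 2.4 d t F_u): upper limit = 2.4·1·0.625·70 = 105 kips.
  Edge l_c = 2 − 1.125/2 = 1.438 → r_n = 75.47 kips; interior l_c = 3.5 − 1.125 = 2.375 → r_n = 105 kips.
  R_n,bearing = 1·75.47 + 4·105 = 495.5 kips → 0.75 × 495.5 = 372 kips.
Bolt shear governs: 200 kips.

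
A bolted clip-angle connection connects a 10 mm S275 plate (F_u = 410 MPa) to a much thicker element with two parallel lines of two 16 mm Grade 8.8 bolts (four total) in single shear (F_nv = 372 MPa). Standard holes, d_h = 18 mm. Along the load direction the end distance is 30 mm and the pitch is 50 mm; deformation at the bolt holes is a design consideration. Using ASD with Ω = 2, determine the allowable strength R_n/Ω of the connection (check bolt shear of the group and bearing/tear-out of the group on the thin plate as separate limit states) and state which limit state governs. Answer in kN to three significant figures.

Bolt shear: A_b = π·16²/4 = 201.1 mm²; R_n = 372 × 201.1 × 4 × 1 / 1000 = 299.2 kN → 299.2 / 2 = 150 kN.
Bearing (1.2 l_c t F_u ≤ 2.4 d t F_u): upper limit = 2.4·16·10·410 / 1000 = 157.4 kN.
  Edge l_c = 30 − 18/2 = 21 → r_n = 103.3 kN; interior l_c = 50 − 18 = 32 → r_n = 157.4 kN.
  R_n,bearing = 2·103.3 + 2·157.4 = 521.5 kN → 521.5 / 2 = 261 kN.
Bolt shear governs: 150 kN.

150 kN (bolt shear governs)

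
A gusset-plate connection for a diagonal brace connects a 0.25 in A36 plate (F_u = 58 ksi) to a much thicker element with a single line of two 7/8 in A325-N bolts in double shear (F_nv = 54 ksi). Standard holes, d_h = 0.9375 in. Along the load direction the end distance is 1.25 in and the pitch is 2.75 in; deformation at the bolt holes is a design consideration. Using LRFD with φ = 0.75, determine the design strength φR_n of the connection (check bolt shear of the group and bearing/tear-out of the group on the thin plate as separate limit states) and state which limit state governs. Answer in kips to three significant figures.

Bolt shear: A_b = π·0.875²/4 = 0.6013 in²; R_n = 54 × 0.6013 × 2 × 2 = 129.9 kips → 0.75 × 129.9 = 97.4 kips.
Bearing (1.2 l_c t F_u ≤ 2.4 d t F_u): upper limit = 2.4·0.875·0.25·58 = 30.45 kips.
  Edge l_c = 1.25 − 0.9375/2 = 0.7812 → r_n = 13.59 kips; interior l_c = 2.75 − 0.9375 = 1.812 → r_n = 30.45 kips.
  R_n,bearing = 1·13.59 + 1·30.45 = 44.04 kips → 0.75 × 44.04 = 33 kips.
Bearing governs: 33 kips.

33 kips (bearing governs)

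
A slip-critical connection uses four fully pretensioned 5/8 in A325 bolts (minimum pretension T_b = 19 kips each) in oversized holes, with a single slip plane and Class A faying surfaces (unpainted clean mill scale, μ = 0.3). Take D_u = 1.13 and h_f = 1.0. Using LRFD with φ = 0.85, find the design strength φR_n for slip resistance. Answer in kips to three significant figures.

21.9 kips

R_n = μ · D_u · h_f · T_b · n_s · n_b = 0.3 × 1.13 × 1.0 × 19 × 1 × 4 = 25.76 kips.
Design strength φR_n = 0.85 × 25.76 = 21.9 kips.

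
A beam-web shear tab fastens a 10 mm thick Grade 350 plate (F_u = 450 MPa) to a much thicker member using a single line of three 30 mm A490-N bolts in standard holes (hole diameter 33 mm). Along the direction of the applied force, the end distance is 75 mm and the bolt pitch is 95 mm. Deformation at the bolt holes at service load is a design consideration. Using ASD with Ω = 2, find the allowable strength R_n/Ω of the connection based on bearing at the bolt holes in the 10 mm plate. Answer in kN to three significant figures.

482 kN

Per bolt r_n = 1.2 l_c t F_u ≤ 2.4 d t F_u; upper limit = 2.4 × 30 × 10 × 450 / 1000 = 324 kN.
Edge bolt: l_c = 75 − 33/2 = 58.5 mm → 1.2 × 58.5 × 10 × 450 / 1000 = 315.9 → r_n = 315.9 kN.
Interior bolts: l_c = 95 − 33 = 62 mm → 1.2 × 62 × 10 × 450 / 1000 = 334.8 → r_n = 324 kN.
R_n = 1 × 315.9 + 2 × 324 = 963.9 kN.
Allowable strength R_n/Ω = 963.9 / 2 = 482 kN.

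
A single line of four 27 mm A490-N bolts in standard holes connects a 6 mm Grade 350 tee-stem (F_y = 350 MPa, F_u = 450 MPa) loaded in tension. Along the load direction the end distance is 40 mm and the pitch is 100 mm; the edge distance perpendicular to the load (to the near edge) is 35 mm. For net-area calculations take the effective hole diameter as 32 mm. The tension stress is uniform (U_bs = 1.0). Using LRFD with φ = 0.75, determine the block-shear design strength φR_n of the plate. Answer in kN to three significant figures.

315 kN

Shear plane L_v = 40 + 3·100 = 340 mm; A_gv = 340 × 6 = 2040 mm².
A_nv = (340 − 3.5·32) × 6 = 1368 mm².
A_nt = (35 − 0.5·32) × 6 = 114 mm².
0.6 F_u A_nv = 369.4 kN; 0.6 F_y A_gv = 428.4 kN → shear rupture governs the shear term.
R_n = 369.4 + 1.0 × 450 × 114 / 1000 = 420.7 kN.
Design strength φR_n = 0.75 × 420.7 = 315 kN.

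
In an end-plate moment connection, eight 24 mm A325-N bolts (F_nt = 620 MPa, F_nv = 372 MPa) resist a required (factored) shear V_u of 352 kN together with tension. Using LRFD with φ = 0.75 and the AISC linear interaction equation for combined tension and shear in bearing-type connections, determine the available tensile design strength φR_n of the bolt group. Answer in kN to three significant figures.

A_b = π·24²/4 = 452.4 mm²; f_rv = 352 × 1000 / (8 × 452.4) = 97.26 MPa.
F'_nt = 1.3 F_nt − (F_nt / φF_nv) f_rv = 1.3·620 − (620/(0.75·372))·97.26 = 589.9 MPa, capped at F_nt → F'_nt = 589.9 MPa.
R_n = F'_nt · A_b · n = 589.9 × 452.4 × 8 / 1000 = 2135 kN.
Design strength φR_n = 0.75 × 2135 = 1600 kN.

1600 kN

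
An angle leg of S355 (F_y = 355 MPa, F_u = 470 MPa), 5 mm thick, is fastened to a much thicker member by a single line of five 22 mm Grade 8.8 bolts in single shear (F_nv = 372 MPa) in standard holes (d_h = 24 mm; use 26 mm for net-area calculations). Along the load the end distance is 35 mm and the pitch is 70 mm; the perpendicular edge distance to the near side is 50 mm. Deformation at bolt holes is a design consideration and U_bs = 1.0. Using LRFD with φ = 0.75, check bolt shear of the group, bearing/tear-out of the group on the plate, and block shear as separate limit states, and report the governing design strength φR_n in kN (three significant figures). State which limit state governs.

Bolt shear: A_b = π·22²/4 = 380.1 mm²; R_n = 372 × 380.1 × 5 × 1 / 1000 = 707 kN → 0.75 × 707 = 530 kN.
Bearing: edge l_c = 23, r_n = 64.86 kN; interior l_c = 46, r_n = 124.1 kN; R_n = 64.86 + 4·124.1 = 561.2 kN → 421 kN.
Block shear: A_gv = 1575, A_nv = 990, A_nt = 185 mm²; R_n = min(0.6F_uA_nv, 0.6F_yA_gv) + U_bs·F_u·A_nt = 366.1 kN → 275 kN.
Block shear governs: 275 kN.

275 kN (block shear governs)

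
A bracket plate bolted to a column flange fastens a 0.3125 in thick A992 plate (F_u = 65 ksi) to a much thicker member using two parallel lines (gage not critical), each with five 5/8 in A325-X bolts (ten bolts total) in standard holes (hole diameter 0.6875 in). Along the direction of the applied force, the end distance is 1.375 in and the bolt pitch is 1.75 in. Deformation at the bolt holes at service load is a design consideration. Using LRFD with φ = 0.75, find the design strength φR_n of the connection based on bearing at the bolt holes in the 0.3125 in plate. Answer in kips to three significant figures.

Per bolt r_n = 1.2 l_c t F_u ≤ 2.4 d t F_u; upper limit = 2.4 × 0.625 × 0.3125 × 65 = 30.47 kips.
Edge bolt: l_c = 1.375 − 0.6875/2 = 1.031 in → 1.2 × 1.031 × 0.3125 × 65 = 25.14 → r_n = 25.14 kips.
Interior bolts: l_c = 1.75 − 0.6875 = 1.062 in → 1.2 × 1.062 × 0.3125 × 65 = 25.9 → r_n = 25.9 kips.
R_n = 2 × 25.14 + 8 × 25.9 = 257.5 kips.
Design strength φR_n = 0.75 × 257.5 = 193 kips.

193 kips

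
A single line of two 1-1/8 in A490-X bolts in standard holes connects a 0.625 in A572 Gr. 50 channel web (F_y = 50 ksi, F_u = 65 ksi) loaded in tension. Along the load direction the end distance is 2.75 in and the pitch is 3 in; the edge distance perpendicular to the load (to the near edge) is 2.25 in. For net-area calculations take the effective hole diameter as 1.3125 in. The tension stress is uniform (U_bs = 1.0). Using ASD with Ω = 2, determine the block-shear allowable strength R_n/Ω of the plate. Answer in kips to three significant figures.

78.5 kips

Shear plane L_v = 2.75 + 1·3 = 5.75 in; A_gv = 5.75 × 0.625 = 3.594 in².
A_nv = (5.75 − 1.5·1.3125) × 0.625 = 2.363 in².
A_nt = (2.25 − 0.5·1.3125) × 0.625 = 0.9961 in².
0.6 F_u A_nv = 92.17 kips; 0.6 F_y A_gv = 107.8 kips → shear rupture governs the shear term.
R_n = 92.17 + 1.0 × 65 × 0.9961 = 156.9 kips.
Allowable strength R_n/Ω = 156.9 / 2 = 78.5 kips.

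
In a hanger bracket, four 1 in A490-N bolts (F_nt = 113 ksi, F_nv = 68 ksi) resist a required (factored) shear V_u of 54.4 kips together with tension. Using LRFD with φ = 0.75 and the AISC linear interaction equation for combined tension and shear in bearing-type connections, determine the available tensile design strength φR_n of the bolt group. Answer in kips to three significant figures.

256 kips

A_b = π·1²/4 = 0.7854 in²; f_rv = 54.4 / (4 × 0.7854) = 17.32 ksi.
F'_nt = 1.3 F_nt − (F_nt / φF_nv) f_rv = 1.3·113 − (113/(0.75·68))·17.32 = 108.5 ksi, capped at F_nt → F'_nt = 108.5 ksi.
R_n = F'_nt · A_b · n = 108.5 × 0.7854 × 4 = 341 kips.
Design strength φR_n = 0.75 × 341 = 256 kips.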